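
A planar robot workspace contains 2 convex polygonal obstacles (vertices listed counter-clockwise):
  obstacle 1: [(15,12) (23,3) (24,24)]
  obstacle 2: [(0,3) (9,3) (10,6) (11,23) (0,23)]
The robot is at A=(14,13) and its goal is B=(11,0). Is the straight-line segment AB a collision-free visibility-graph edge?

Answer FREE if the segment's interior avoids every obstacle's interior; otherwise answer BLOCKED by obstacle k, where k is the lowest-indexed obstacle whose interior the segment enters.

Obstacle 1 [(15,12) (23,3) (24,24)]:
  edge (15,12)–(23,3): clear
  edge (23,3)–(24,24): clear
  edge (24,24)–(15,12): clear
  midpoint (25/2,13/2) outside
  → clear
Obstacle 2 [(0,3) (9,3) (10,6) (11,23) (0,23)]:
  edge (0,3)–(9,3): clear
  edge (9,3)–(10,6): clear
  edge (10,6)–(11,23): clear
  edge (11,23)–(0,23): clear
  edge (0,23)–(0,3): clear
  midpoint (25/2,13/2) outside
  → clear

FREE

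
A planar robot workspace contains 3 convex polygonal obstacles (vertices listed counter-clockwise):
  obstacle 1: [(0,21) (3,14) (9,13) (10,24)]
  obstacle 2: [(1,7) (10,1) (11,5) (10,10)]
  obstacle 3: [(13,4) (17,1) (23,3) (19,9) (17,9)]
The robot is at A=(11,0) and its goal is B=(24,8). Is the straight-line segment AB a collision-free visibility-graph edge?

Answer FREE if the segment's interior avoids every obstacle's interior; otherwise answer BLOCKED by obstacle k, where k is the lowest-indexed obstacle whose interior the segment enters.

Obstacle 1 [(0,21) (3,14) (9,13) (10,24)]:
  edge (0,21)–(3,14): clear
  edge (3,14)–(9,13): clear
  edge (9,13)–(10,24): clear
  edge (10,24)–(0,21): clear
  midpoint (35/2,4) outside
  → clear
Obstacle 2 [(1,7) (10,1) (11,5) (10,10)]:
  edge (1,7)–(10,1): clear
  edge (10,1)–(11,5): clear
  edge (11,5)–(10,10): clear
  edge (10,10)–(1,7): clear
  midpoint (35/2,4) outside
  → clear
Obstacle 3 [(13,4) (17,1) (23,3) (19,9) (17,9)]:
  edge (13,4)–(17,1): crosses AB
  edge (17,1)–(23,3): clear
  edge (23,3)–(19,9): crosses AB
  edge (19,9)–(17,9): clear
  edge (17,9)–(13,4): clear
  → BLOCKED

BLOCKED by obstacle 3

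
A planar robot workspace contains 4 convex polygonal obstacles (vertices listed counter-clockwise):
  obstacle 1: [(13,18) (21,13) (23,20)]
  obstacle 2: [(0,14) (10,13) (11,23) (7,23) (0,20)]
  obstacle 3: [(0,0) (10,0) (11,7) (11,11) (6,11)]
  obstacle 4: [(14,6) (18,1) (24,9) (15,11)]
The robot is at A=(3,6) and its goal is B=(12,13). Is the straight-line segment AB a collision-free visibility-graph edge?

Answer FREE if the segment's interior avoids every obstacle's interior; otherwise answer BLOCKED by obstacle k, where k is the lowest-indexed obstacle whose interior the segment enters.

Obstacle 1 [(13,18) (21,13) (23,20)]:
  edge (13,18)–(21,13): clear
  edge (21,13)–(23,20): clear
  edge (23,20)–(13,18): clear
  midpoint (15/2,19/2) outside
  → clear
Obstacle 2 [(0,14) (10,13) (11,23) (7,23) (0,20)]:
  edge (0,14)–(10,13): clear
  edge (10,13)–(11,23): clear
  edge (11,23)–(7,23): clear
  edge (7,23)–(0,20): clear
  edge (0,20)–(0,14): clear
  midpoint (15/2,19/2) outside
  → clear
Obstacle 3 [(0,0) (10,0) (11,7) (11,11) (6,11)]:
  edge (0,0)–(10,0): clear
  edge (10,0)–(11,7): clear
  edge (11,7)–(11,11): clear
  edge (11,11)–(6,11): crosses AB
  edge (6,11)–(0,0): crosses AB
  → BLOCKED
Obstacle 4 [(14,6) (18,1) (24,9) (15,11)]:
  edge (14,6)–(18,1): clear
  edge (18,1)–(24,9): clear
  edge (24,9)–(15,11): clear
  edge (15,11)–(14,6): clear
  midpoint (15/2,19/2) outside
  → clear

BLOCKED by obstacle 3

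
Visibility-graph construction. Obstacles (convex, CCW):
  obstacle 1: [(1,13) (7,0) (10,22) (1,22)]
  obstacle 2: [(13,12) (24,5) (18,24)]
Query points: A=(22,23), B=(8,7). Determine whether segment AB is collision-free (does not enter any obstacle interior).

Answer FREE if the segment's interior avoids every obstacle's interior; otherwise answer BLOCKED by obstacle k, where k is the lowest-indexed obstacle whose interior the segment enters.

Obstacle 1 [(1,13) (7,0) (10,22) (1,22)]:
  edge (1,13)–(7,0): clear
  edge (7,0)–(10,22): clear
  edge (10,22)–(1,22): clear
  edge (1,22)–(1,13): clear
  midpoint (15,15) outside
  → clear
Obstacle 2 [(13,12) (24,5) (18,24)]:
  edge (13,12)–(24,5): clear
  edge (24,5)–(18,24): crosses AB
  edge (18,24)–(13,12): crosses AB
  → BLOCKED

BLOCKED by obstacle 2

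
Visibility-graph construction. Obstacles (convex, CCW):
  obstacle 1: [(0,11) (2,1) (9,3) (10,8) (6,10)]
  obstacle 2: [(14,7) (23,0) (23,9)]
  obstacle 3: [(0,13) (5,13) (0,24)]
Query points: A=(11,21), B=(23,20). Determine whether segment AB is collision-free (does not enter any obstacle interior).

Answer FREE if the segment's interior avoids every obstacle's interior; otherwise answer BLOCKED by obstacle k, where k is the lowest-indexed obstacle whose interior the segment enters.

FREE

Obstacle 1 [(0,11) (2,1) (9,3) (10,8) (6,10)]:
  edge (0,11)–(2,1): clear
  edge (2,1)–(9,3): clear
  edge (9,3)–(10,8): clear
  edge (10,8)–(6,10): clear
  edge (6,10)–(0,11): clear
  midpoint (17,41/2) outside
  → clear
Obstacle 2 [(14,7) (23,0) (23,9)]:
  edge (14,7)–(23,0): clear
  edge (23,0)–(23,9): clear
  edge (23,9)–(14,7): clear
  midpoint (17,41/2) outside
  → clear
Obstacle 3 [(0,13) (5,13) (0,24)]:
  edge (0,13)–(5,13): clear
  edge (5,13)–(0,24): clear
  edge (0,24)–(0,13): clear
  midpoint (17,41/2) outside
  → clear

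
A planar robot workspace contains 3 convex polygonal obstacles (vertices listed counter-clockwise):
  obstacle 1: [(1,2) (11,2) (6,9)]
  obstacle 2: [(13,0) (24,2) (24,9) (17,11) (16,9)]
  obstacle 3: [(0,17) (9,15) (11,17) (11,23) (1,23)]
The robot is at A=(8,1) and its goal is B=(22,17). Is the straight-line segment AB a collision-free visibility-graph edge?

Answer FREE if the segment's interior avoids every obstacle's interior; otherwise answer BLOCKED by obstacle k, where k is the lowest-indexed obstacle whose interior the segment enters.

Obstacle 1 [(1,2) (11,2) (6,9)]:
  edge (1,2)–(11,2): crosses AB
  edge (11,2)–(6,9): crosses AB
  edge (6,9)–(1,2): clear
  → BLOCKED
Obstacle 2 [(13,0) (24,2) (24,9) (17,11) (16,9)]:
  edge (13,0)–(24,2): clear
  edge (24,2)–(24,9): clear
  edge (24,9)–(17,11): clear
  edge (17,11)–(16,9): clear
  edge (16,9)–(13,0): clear
  midpoint (15,9) outside
  → clear
Obstacle 3 [(0,17) (9,15) (11,17) (11,23) (1,23)]:
  edge (0,17)–(9,15): clear
  edge (9,15)–(11,17): clear
  edge (11,17)–(11,23): clear
  edge (11,23)–(1,23): clear
  edge (1,23)–(0,17): clear
  midpoint (15,9) outside
  → clear

BLOCKED by obstacle 1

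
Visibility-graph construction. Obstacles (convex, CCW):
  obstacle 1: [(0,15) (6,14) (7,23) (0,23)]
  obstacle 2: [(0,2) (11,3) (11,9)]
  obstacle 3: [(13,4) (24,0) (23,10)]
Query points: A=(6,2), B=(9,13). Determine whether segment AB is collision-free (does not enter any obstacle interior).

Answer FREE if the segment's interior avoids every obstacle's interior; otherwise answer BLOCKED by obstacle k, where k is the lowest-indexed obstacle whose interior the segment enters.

BLOCKED by obstacle 2

Obstacle 1 [(0,15) (6,14) (7,23) (0,23)]:
  edge (0,15)–(6,14): clear
  edge (6,14)–(7,23): clear
  edge (7,23)–(0,23): clear
  edge (0,23)–(0,15): clear
  midpoint (15/2,15/2) outside
  → clear
Obstacle 2 [(0,2) (11,3) (11,9)]:
  edge (0,2)–(11,3): crosses AB
  edge (11,3)–(11,9): clear
  edge (11,9)–(0,2): crosses AB
  → BLOCKED
Obstacle 3 [(13,4) (24,0) (23,10)]:
  edge (13,4)–(24,0): clear
  edge (24,0)–(23,10): clear
  edge (23,10)–(13,4): clear
  midpoint (15/2,15/2) outside
  → clear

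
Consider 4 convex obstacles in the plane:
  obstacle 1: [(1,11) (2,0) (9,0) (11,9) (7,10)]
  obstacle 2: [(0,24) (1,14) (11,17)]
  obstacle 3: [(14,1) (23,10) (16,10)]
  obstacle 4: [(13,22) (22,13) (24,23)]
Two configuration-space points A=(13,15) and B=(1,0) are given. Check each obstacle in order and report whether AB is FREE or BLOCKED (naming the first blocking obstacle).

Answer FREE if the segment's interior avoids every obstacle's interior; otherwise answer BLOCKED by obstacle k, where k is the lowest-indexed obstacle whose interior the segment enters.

BLOCKED by obstacle 1

Obstacle 1 [(1,11) (2,0) (9,0) (11,9) (7,10)]:
  edge (1,11)–(2,0): crosses AB
  edge (2,0)–(9,0): clear
  edge (9,0)–(11,9): clear
  edge (11,9)–(7,10): crosses AB
  edge (7,10)–(1,11): clear
  → BLOCKED
Obstacle 2 [(0,24) (1,14) (11,17)]:
  edge (0,24)–(1,14): clear
  edge (1,14)–(11,17): clear
  edge (11,17)–(0,24): clear
  midpoint (7,15/2) outside
  → clear
Obstacle 3 [(14,1) (23,10) (16,10)]:
  edge (14,1)–(23,10): clear
  edge (23,10)–(16,10): clear
  edge (16,10)–(14,1): clear
  midpoint (7,15/2) outside
  → clear
Obstacle 4 [(13,22) (22,13) (24,23)]:
  edge (13,22)–(22,13): clear
  edge (22,13)–(24,23): clear
  edge (24,23)–(13,22): clear
  midpoint (7,15/2) outside
  → clear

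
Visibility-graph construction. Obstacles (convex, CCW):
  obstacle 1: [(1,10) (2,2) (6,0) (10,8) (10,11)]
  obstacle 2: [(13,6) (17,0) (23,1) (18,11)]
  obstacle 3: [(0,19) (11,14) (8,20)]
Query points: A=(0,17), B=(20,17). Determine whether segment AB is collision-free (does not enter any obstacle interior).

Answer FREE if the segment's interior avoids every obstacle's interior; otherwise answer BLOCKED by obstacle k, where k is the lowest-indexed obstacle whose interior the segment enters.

Obstacle 1 [(1,10) (2,2) (6,0) (10,8) (10,11)]:
  edge (1,10)–(2,2): clear
  edge (2,2)–(6,0): clear
  edge (6,0)–(10,8): clear
  edge (10,8)–(10,11): clear
  edge (10,11)–(1,10): clear
  midpoint (10,17) outside
  → clear
Obstacle 2 [(13,6) (17,0) (23,1) (18,11)]:
  edge (13,6)–(17,0): clear
  edge (17,0)–(23,1): clear
  edge (23,1)–(18,11): clear
  edge (18,11)–(13,6): clear
  midpoint (10,17) outside
  → clear
Obstacle 3 [(0,19) (11,14) (8,20)]:
  edge (0,19)–(11,14): crosses AB
  edge (11,14)–(8,20): crosses AB
  edge (8,20)–(0,19): clear
  → BLOCKED

BLOCKED by obstacle 3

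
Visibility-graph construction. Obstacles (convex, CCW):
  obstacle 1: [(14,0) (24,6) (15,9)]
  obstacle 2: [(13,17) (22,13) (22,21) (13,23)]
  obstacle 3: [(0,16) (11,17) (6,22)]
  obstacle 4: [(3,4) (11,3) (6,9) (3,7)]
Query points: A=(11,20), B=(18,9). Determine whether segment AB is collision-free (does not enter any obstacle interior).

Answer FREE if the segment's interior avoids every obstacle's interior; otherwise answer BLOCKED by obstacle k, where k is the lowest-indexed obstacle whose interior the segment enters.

FREE

Obstacle 1 [(14,0) (24,6) (15,9)]:
  edge (14,0)–(24,6): clear
  edge (24,6)–(15,9): clear
  edge (15,9)–(14,0): clear
  midpoint (29/2,29/2) outside
  → clear
Obstacle 2 [(13,17) (22,13) (22,21) (13,23)]:
  edge (13,17)–(22,13): clear
  edge (22,13)–(22,21): clear
  edge (22,21)–(13,23): clear
  edge (13,23)–(13,17): clear
  midpoint (29/2,29/2) outside
  → clear
Obstacle 3 [(0,16) (11,17) (6,22)]:
  edge (0,16)–(11,17): clear
  edge (11,17)–(6,22): clear
  edge (6,22)–(0,16): clear
  midpoint (29/2,29/2) outside
  → clear
Obstacle 4 [(3,4) (11,3) (6,9) (3,7)]:
  edge (3,4)–(11,3): clear
  edge (11,3)–(6,9): clear
  edge (6,9)–(3,7): clear
  edge (3,7)–(3,4): clear
  midpoint (29/2,29/2) outside
  → clear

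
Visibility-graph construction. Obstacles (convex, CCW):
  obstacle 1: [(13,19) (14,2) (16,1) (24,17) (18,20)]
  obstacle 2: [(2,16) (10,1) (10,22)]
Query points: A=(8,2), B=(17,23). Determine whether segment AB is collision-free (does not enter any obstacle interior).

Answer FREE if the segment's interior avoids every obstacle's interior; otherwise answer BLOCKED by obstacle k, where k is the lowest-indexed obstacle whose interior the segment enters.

BLOCKED by obstacle 1

Obstacle 1 [(13,19) (14,2) (16,1) (24,17) (18,20)]:
  edge (13,19)–(14,2): crosses AB
  edge (14,2)–(16,1): clear
  edge (16,1)–(24,17): clear
  edge (24,17)–(18,20): clear
  edge (18,20)–(13,19): crosses AB
  → BLOCKED
Obstacle 2 [(2,16) (10,1) (10,22)]:
  edge (2,16)–(10,1): crosses AB
  edge (10,1)–(10,22): crosses AB
  edge (10,22)–(2,16): clear
  → BLOCKED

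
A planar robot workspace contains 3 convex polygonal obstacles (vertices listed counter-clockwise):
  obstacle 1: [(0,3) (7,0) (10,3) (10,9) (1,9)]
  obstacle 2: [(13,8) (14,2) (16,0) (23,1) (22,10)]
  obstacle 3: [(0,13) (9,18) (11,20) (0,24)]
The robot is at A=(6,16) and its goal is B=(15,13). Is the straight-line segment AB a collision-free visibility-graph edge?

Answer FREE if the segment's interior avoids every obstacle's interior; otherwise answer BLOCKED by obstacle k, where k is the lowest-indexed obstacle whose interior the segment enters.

FREE

Obstacle 1 [(0,3) (7,0) (10,3) (10,9) (1,9)]:
  edge (0,3)–(7,0): clear
  edge (7,0)–(10,3): clear
  edge (10,3)–(10,9): clear
  edge (10,9)–(1,9): clear
  edge (1,9)–(0,3): clear
  midpoint (21/2,29/2) outside
  → clear
Obstacle 2 [(13,8) (14,2) (16,0) (23,1) (22,10)]:
  edge (13,8)–(14,2): clear
  edge (14,2)–(16,0): clear
  edge (16,0)–(23,1): clear
  edge (23,1)–(22,10): clear
  edge (22,10)–(13,8): clear
  midpoint (21/2,29/2) outside
  → clear
Obstacle 3 [(0,13) (9,18) (11,20) (0,24)]:
  edge (0,13)–(9,18): clear
  edge (9,18)–(11,20): clear
  edge (11,20)–(0,24): clear
  edge (0,24)–(0,13): clear
  midpoint (21/2,29/2) outside
  → clear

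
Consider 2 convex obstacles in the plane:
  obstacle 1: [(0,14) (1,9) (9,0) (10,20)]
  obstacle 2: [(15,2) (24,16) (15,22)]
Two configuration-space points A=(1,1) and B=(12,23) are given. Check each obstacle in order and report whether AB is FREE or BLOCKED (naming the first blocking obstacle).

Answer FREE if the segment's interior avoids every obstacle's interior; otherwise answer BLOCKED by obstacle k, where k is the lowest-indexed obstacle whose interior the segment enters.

Obstacle 1 [(0,14) (1,9) (9,0) (10,20)]:
  edge (0,14)–(1,9): clear
  edge (1,9)–(9,0): crosses AB
  edge (9,0)–(10,20): crosses AB
  edge (10,20)–(0,14): clear
  → BLOCKED
Obstacle 2 [(15,2) (24,16) (15,22)]:
  edge (15,2)–(24,16): clear
  edge (24,16)–(15,22): clear
  edge (15,22)–(15,2): clear
  midpoint (13/2,12) outside
  → clear

BLOCKED by obstacle 1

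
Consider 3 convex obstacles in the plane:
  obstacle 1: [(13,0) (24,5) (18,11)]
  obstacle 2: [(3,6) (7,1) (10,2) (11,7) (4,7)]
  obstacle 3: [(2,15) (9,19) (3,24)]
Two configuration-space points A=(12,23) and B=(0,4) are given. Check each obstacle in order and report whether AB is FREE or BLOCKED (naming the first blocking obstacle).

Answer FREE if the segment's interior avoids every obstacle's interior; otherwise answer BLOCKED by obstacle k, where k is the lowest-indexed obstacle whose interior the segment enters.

FREE

Obstacle 1 [(13,0) (24,5) (18,11)]:
  edge (13,0)–(24,5): clear
  edge (24,5)–(18,11): clear
  edge (18,11)–(13,0): clear
  midpoint (6,27/2) outside
  → clear
Obstacle 2 [(3,6) (7,1) (10,2) (11,7) (4,7)]:
  edge (3,6)–(7,1): clear
  edge (7,1)–(10,2): clear
  edge (10,2)–(11,7): clear
  edge (11,7)–(4,7): clear
  edge (4,7)–(3,6): clear
  midpoint (6,27/2) outside
  → clear
Obstacle 3 [(2,15) (9,19) (3,24)]:
  edge (2,15)–(9,19): clear
  edge (9,19)–(3,24): clear
  edge (3,24)–(2,15): clear
  midpoint (6,27/2) outside
  → clear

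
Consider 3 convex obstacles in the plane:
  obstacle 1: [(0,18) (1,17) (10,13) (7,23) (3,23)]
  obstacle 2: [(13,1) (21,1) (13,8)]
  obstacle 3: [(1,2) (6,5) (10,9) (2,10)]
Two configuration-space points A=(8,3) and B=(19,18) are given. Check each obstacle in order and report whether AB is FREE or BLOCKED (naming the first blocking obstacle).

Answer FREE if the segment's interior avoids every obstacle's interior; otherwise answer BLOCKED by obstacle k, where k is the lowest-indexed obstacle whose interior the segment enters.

FREE

Obstacle 1 [(0,18) (1,17) (10,13) (7,23) (3,23)]:
  edge (0,18)–(1,17): clear
  edge (1,17)–(10,13): clear
  edge (10,13)–(7,23): clear
  edge (7,23)–(3,23): clear
  edge (3,23)–(0,18): clear
  midpoint (27/2,21/2) outside
  → clear
Obstacle 2 [(13,1) (21,1) (13,8)]:
  edge (13,1)–(21,1): clear
  edge (21,1)–(13,8): clear
  edge (13,8)–(13,1): clear
  midpoint (27/2,21/2) outside
  → clear
Obstacle 3 [(1,2) (6,5) (10,9) (2,10)]:
  edge (1,2)–(6,5): clear
  edge (6,5)–(10,9): clear
  edge (10,9)–(2,10): clear
  edge (2,10)–(1,2): clear
  midpoint (27/2,21/2) outside
  → clear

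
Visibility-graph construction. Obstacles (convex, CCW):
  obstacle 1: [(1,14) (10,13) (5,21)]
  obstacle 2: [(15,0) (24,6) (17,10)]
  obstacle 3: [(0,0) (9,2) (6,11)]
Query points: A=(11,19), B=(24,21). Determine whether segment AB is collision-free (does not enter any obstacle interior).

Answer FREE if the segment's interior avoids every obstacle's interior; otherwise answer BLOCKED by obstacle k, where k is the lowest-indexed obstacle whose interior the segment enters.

FREE

Obstacle 1 [(1,14) (10,13) (5,21)]:
  edge (1,14)–(10,13): clear
  edge (10,13)–(5,21): clear
  edge (5,21)–(1,14): clear
  midpoint (35/2,20) outside
  → clear
Obstacle 2 [(15,0) (24,6) (17,10)]:
  edge (15,0)–(24,6): clear
  edge (24,6)–(17,10): clear
  edge (17,10)–(15,0): clear
  midpoint (35/2,20) outside
  → clear
Obstacle 3 [(0,0) (9,2) (6,11)]:
  edge (0,0)–(9,2): clear
  edge (9,2)–(6,11): clear
  edge (6,11)–(0,0): clear
  midpoint (35/2,20) outside
  → clear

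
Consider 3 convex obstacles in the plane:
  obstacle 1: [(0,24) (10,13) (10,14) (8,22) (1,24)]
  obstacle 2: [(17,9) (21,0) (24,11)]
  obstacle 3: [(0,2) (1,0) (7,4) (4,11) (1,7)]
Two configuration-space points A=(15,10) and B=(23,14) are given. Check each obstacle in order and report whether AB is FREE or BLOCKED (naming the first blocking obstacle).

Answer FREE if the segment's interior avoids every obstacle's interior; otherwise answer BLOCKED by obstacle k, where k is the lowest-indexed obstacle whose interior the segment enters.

FREE

Obstacle 1 [(0,24) (10,13) (10,14) (8,22) (1,24)]:
  edge (0,24)–(10,13): clear
  edge (10,13)–(10,14): clear
  edge (10,14)–(8,22): clear
  edge (8,22)–(1,24): clear
  edge (1,24)–(0,24): clear
  midpoint (19,12) outside
  → clear
Obstacle 2 [(17,9) (21,0) (24,11)]:
  edge (17,9)–(21,0): clear
  edge (21,0)–(24,11): clear
  edge (24,11)–(17,9): clear
  midpoint (19,12) outside
  → clear
Obstacle 3 [(0,2) (1,0) (7,4) (4,11) (1,7)]:
  edge (0,2)–(1,0): clear
  edge (1,0)–(7,4): clear
  edge (7,4)–(4,11): clear
  edge (4,11)–(1,7): clear
  edge (1,7)–(0,2): clear
  midpoint (19,12) outside
  → clear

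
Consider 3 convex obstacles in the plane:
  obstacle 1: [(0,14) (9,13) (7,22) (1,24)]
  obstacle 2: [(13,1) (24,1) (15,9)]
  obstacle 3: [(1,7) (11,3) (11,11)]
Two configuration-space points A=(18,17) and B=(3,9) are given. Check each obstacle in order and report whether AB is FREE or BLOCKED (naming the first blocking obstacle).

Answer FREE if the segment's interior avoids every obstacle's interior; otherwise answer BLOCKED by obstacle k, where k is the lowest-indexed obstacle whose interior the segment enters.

FREE

Obstacle 1 [(0,14) (9,13) (7,22) (1,24)]:
  edge (0,14)–(9,13): clear
  edge (9,13)–(7,22): clear
  edge (7,22)–(1,24): clear
  edge (1,24)–(0,14): clear
  midpoint (21/2,13) outside
  → clear
Obstacle 2 [(13,1) (24,1) (15,9)]:
  edge (13,1)–(24,1): clear
  edge (24,1)–(15,9): clear
  edge (15,9)–(13,1): clear
  midpoint (21/2,13) outside
  → clear
Obstacle 3 [(1,7) (11,3) (11,11)]:
  edge (1,7)–(11,3): clear
  edge (11,3)–(11,11): clear
  edge (11,11)–(1,7): clear
  midpoint (21/2,13) outside
  → clear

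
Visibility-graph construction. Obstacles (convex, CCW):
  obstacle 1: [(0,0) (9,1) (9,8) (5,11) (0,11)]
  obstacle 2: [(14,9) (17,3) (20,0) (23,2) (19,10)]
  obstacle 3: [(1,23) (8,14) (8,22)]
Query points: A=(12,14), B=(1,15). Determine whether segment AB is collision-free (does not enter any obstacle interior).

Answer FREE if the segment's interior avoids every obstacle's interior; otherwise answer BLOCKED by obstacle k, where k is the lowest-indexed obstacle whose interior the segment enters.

BLOCKED by obstacle 3

Obstacle 1 [(0,0) (9,1) (9,8) (5,11) (0,11)]:
  edge (0,0)–(9,1): clear
  edge (9,1)–(9,8): clear
  edge (9,8)–(5,11): clear
  edge (5,11)–(0,11): clear
  edge (0,11)–(0,0): clear
  midpoint (13/2,29/2) outside
  → clear
Obstacle 2 [(14,9) (17,3) (20,0) (23,2) (19,10)]:
  edge (14,9)–(17,3): clear
  edge (17,3)–(20,0): clear
  edge (20,0)–(23,2): clear
  edge (23,2)–(19,10): clear
  edge (19,10)–(14,9): clear
  midpoint (13/2,29/2) outside
  → clear
Obstacle 3 [(1,23) (8,14) (8,22)]:
  edge (1,23)–(8,14): crosses AB
  edge (8,14)–(8,22): crosses AB
  edge (8,22)–(1,23): clear
  → BLOCKED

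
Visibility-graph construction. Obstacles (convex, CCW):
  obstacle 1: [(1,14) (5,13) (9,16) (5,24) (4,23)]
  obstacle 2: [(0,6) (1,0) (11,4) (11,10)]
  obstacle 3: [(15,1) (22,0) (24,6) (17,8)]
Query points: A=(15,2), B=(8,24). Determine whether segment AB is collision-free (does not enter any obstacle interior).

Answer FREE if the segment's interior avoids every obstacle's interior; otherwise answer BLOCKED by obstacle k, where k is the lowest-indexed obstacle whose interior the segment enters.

Obstacle 1 [(1,14) (5,13) (9,16) (5,24) (4,23)]:
  edge (1,14)–(5,13): clear
  edge (5,13)–(9,16): clear
  edge (9,16)–(5,24): clear
  edge (5,24)–(4,23): clear
  edge (4,23)–(1,14): clear
  midpoint (23/2,13) outside
  → clear
Obstacle 2 [(0,6) (1,0) (11,4) (11,10)]:
  edge (0,6)–(1,0): clear
  edge (1,0)–(11,4): clear
  edge (11,4)–(11,10): clear
  edge (11,10)–(0,6): clear
  midpoint (23/2,13) outside
  → clear
Obstacle 3 [(15,1) (22,0) (24,6) (17,8)]:
  edge (15,1)–(22,0): clear
  edge (22,0)–(24,6): clear
  edge (24,6)–(17,8): clear
  edge (17,8)–(15,1): clear
  midpoint (23/2,13) outside
  → clear

FREE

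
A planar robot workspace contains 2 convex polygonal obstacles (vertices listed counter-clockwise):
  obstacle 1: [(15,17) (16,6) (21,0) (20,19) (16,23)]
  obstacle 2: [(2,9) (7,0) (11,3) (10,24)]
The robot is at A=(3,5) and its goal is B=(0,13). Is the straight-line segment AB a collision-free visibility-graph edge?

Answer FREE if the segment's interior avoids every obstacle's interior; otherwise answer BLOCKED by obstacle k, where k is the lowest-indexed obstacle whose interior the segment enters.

FREE

Obstacle 1 [(15,17) (16,6) (21,0) (20,19) (16,23)]:
  edge (15,17)–(16,6): clear
  edge (16,6)–(21,0): clear
  edge (21,0)–(20,19): clear
  edge (20,19)–(16,23): clear
  edge (16,23)–(15,17): clear
  midpoint (3/2,9) outside
  → clear
Obstacle 2 [(2,9) (7,0) (11,3) (10,24)]:
  edge (2,9)–(7,0): clear
  edge (7,0)–(11,3): clear
  edge (11,3)–(10,24): clear
  edge (10,24)–(2,9): clear
  midpoint (3/2,9) outside
  → clear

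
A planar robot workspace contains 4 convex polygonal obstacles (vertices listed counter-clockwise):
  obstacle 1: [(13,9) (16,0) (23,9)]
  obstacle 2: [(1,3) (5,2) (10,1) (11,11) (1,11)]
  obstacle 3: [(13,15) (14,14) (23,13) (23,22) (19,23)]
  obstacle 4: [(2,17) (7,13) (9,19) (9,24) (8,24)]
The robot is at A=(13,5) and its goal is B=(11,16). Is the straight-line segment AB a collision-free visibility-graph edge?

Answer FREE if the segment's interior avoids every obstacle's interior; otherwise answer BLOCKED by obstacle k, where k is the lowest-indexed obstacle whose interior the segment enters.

Obstacle 1 [(13,9) (16,0) (23,9)]:
  edge (13,9)–(16,0): clear
  edge (16,0)–(23,9): clear
  edge (23,9)–(13,9): clear
  midpoint (12,21/2) outside
  → clear
Obstacle 2 [(1,3) (5,2) (10,1) (11,11) (1,11)]:
  edge (1,3)–(5,2): clear
  edge (5,2)–(10,1): clear
  edge (10,1)–(11,11): clear
  edge (11,11)–(1,11): clear
  edge (1,11)–(1,3): clear
  midpoint (12,21/2) outside
  → clear
Obstacle 3 [(13,15) (14,14) (23,13) (23,22) (19,23)]:
  edge (13,15)–(14,14): clear
  edge (14,14)–(23,13): clear
  edge (23,13)–(23,22): clear
  edge (23,22)–(19,23): clear
  edge (19,23)–(13,15): clear
  midpoint (12,21/2) outside
  → clear
Obstacle 4 [(2,17) (7,13) (9,19) (9,24) (8,24)]:
  edge (2,17)–(7,13): clear
  edge (7,13)–(9,19): clear
  edge (9,19)–(9,24): clear
  edge (9,24)–(8,24): clear
  edge (8,24)–(2,17): clear
  midpoint (12,21/2) outside
  → clear

FREE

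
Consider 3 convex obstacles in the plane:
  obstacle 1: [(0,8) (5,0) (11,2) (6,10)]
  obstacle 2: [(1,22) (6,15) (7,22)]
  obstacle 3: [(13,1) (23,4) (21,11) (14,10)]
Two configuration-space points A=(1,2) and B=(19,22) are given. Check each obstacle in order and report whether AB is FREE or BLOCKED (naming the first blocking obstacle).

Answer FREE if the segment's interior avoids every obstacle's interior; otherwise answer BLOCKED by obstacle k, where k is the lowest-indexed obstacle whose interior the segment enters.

BLOCKED by obstacle 1

Obstacle 1 [(0,8) (5,0) (11,2) (6,10)]:
  edge (0,8)–(5,0): crosses AB
  edge (5,0)–(11,2): clear
  edge (11,2)–(6,10): crosses AB
  edge (6,10)–(0,8): clear
  → BLOCKED
Obstacle 2 [(1,22) (6,15) (7,22)]:
  edge (1,22)–(6,15): clear
  edge (6,15)–(7,22): clear
  edge (7,22)–(1,22): clear
  midpoint (10,12) outside
  → clear
Obstacle 3 [(13,1) (23,4) (21,11) (14,10)]:
  edge (13,1)–(23,4): clear
  edge (23,4)–(21,11): clear
  edge (21,11)–(14,10): clear
  edge (14,10)–(13,1): clear
  midpoint (10,12) outside
  → clear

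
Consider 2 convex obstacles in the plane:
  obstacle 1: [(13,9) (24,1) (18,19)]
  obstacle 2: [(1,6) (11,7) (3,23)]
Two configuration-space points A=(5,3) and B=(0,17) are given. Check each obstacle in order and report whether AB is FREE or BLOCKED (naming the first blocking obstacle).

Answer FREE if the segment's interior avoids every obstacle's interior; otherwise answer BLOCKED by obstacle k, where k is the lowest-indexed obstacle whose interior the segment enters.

Obstacle 1 [(13,9) (24,1) (18,19)]:
  edge (13,9)–(24,1): clear
  edge (24,1)–(18,19): clear
  edge (18,19)–(13,9): clear
  midpoint (5/2,10) outside
  → clear
Obstacle 2 [(1,6) (11,7) (3,23)]:
  edge (1,6)–(11,7): crosses AB
  edge (11,7)–(3,23): clear
  edge (3,23)–(1,6): crosses AB
  → BLOCKED

BLOCKED by obstacle 2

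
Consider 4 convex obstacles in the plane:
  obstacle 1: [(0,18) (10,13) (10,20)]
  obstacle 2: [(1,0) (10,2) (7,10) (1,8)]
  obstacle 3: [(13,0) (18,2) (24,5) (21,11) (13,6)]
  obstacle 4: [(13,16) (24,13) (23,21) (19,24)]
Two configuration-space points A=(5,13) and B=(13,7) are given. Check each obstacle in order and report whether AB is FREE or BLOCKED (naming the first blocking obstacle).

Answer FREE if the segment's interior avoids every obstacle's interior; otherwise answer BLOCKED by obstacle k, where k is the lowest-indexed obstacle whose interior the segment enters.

FREE

Obstacle 1 [(0,18) (10,13) (10,20)]:
  edge (0,18)–(10,13): clear
  edge (10,13)–(10,20): clear
  edge (10,20)–(0,18): clear
  midpoint (9,10) outside
  → clear
Obstacle 2 [(1,0) (10,2) (7,10) (1,8)]:
  edge (1,0)–(10,2): clear
  edge (10,2)–(7,10): clear
  edge (7,10)–(1,8): clear
  edge (1,8)–(1,0): clear
  midpoint (9,10) outside
  → clear
Obstacle 3 [(13,0) (18,2) (24,5) (21,11) (13,6)]:
  edge (13,0)–(18,2): clear
  edge (18,2)–(24,5): clear
  edge (24,5)–(21,11): clear
  edge (21,11)–(13,6): clear
  edge (13,6)–(13,0): clear
  midpoint (9,10) outside
  → clear
Obstacle 4 [(13,16) (24,13) (23,21) (19,24)]:
  edge (13,16)–(24,13): clear
  edge (24,13)–(23,21): clear
  edge (23,21)–(19,24): clear
  edge (19,24)–(13,16): clear
  midpoint (9,10) outside
  → clear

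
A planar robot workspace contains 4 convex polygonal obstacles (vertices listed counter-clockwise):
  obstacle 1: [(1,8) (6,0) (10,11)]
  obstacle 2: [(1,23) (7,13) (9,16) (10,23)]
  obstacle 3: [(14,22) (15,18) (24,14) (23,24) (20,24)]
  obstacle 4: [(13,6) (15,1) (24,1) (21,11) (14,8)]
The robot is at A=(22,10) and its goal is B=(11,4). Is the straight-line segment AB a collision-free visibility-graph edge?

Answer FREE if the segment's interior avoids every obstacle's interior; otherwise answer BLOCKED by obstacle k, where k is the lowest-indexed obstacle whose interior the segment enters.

BLOCKED by obstacle 4

Obstacle 1 [(1,8) (6,0) (10,11)]:
  edge (1,8)–(6,0): clear
  edge (6,0)–(10,11): clear
  edge (10,11)–(1,8): clear
  midpoint (33/2,7) outside
  → clear
Obstacle 2 [(1,23) (7,13) (9,16) (10,23)]:
  edge (1,23)–(7,13): clear
  edge (7,13)–(9,16): clear
  edge (9,16)–(10,23): clear
  edge (10,23)–(1,23): clear
  midpoint (33/2,7) outside
  → clear
Obstacle 3 [(14,22) (15,18) (24,14) (23,24) (20,24)]:
  edge (14,22)–(15,18): clear
  edge (15,18)–(24,14): clear
  edge (24,14)–(23,24): clear
  edge (23,24)–(20,24): clear
  edge (20,24)–(14,22): clear
  midpoint (33/2,7) outside
  → clear
Obstacle 4 [(13,6) (15,1) (24,1) (21,11) (14,8)]:
  edge (13,6)–(15,1): crosses AB
  edge (15,1)–(24,1): clear
  edge (24,1)–(21,11): crosses AB
  edge (21,11)–(14,8): clear
  edge (14,8)–(13,6): clear
  → BLOCKED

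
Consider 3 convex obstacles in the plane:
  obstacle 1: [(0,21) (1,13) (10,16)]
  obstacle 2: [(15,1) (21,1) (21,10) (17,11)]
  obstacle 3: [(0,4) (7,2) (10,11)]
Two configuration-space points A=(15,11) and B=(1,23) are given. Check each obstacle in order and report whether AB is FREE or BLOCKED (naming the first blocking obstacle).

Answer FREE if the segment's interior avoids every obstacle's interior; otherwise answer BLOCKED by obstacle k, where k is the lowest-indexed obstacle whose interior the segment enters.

Obstacle 1 [(0,21) (1,13) (10,16)]:
  edge (0,21)–(1,13): clear
  edge (1,13)–(10,16): crosses AB
  edge (10,16)–(0,21): crosses AB
  → BLOCKED
Obstacle 2 [(15,1) (21,1) (21,10) (17,11)]:
  edge (15,1)–(21,1): clear
  edge (21,1)–(21,10): clear
  edge (21,10)–(17,11): clear
  edge (17,11)–(15,1): clear
  midpoint (8,17) outside
  → clear
Obstacle 3 [(0,4) (7,2) (10,11)]:
  edge (0,4)–(7,2): clear
  edge (7,2)–(10,11): clear
  edge (10,11)–(0,4): clear
  midpoint (8,17) outside
  → clear

BLOCKED by obstacle 1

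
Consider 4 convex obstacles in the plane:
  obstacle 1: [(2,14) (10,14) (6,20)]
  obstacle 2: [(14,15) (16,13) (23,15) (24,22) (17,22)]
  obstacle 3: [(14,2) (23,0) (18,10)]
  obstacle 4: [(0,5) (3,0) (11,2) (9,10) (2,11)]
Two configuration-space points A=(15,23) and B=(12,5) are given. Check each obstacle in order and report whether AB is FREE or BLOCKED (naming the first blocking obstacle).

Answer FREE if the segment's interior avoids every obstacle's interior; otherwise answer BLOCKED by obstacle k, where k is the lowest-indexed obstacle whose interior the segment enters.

Obstacle 1 [(2,14) (10,14) (6,20)]:
  edge (2,14)–(10,14): clear
  edge (10,14)–(6,20): clear
  edge (6,20)–(2,14): clear
  midpoint (27/2,14) outside
  → clear
Obstacle 2 [(14,15) (16,13) (23,15) (24,22) (17,22)]:
  edge (14,15)–(16,13): clear
  edge (16,13)–(23,15): clear
  edge (23,15)–(24,22): clear
  edge (24,22)–(17,22): clear
  edge (17,22)–(14,15): clear
  midpoint (27/2,14) outside
  → clear
Obstacle 3 [(14,2) (23,0) (18,10)]:
  edge (14,2)–(23,0): clear
  edge (23,0)–(18,10): clear
  edge (18,10)–(14,2): clear
  midpoint (27/2,14) outside
  → clear
Obstacle 4 [(0,5) (3,0) (11,2) (9,10) (2,11)]:
  edge (0,5)–(3,0): clear
  edge (3,0)–(11,2): clear
  edge (11,2)–(9,10): clear
  edge (9,10)–(2,11): clear
  edge (2,11)–(0,5): clear
  midpoint (27/2,14) outside
  → clear

FREE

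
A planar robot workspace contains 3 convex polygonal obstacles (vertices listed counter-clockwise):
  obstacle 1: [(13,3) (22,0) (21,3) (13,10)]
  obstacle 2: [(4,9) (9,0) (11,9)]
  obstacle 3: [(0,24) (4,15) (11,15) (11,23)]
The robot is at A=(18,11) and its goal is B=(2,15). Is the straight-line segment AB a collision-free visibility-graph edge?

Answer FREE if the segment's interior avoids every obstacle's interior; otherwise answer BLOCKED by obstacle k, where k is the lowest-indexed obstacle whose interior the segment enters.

FREE

Obstacle 1 [(13,3) (22,0) (21,3) (13,10)]:
  edge (13,3)–(22,0): clear
  edge (22,0)–(21,3): clear
  edge (21,3)–(13,10): clear
  edge (13,10)–(13,3): clear
  midpoint (10,13) outside
  → clear
Obstacle 2 [(4,9) (9,0) (11,9)]:
  edge (4,9)–(9,0): clear
  edge (9,0)–(11,9): clear
  edge (11,9)–(4,9): clear
  midpoint (10,13) outside
  → clear
Obstacle 3 [(0,24) (4,15) (11,15) (11,23)]:
  edge (0,24)–(4,15): clear
  edge (4,15)–(11,15): clear
  edge (11,15)–(11,23): clear
  edge (11,23)–(0,24): clear
  midpoint (10,13) outside
  → clear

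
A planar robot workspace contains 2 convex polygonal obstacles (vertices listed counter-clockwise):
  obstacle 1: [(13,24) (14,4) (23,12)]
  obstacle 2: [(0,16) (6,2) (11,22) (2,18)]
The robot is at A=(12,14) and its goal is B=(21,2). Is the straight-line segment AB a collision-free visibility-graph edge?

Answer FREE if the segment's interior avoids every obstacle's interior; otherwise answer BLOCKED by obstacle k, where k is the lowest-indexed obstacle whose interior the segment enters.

Obstacle 1 [(13,24) (14,4) (23,12)]:
  edge (13,24)–(14,4): crosses AB
  edge (14,4)–(23,12): crosses AB
  edge (23,12)–(13,24): clear
  → BLOCKED
Obstacle 2 [(0,16) (6,2) (11,22) (2,18)]:
  edge (0,16)–(6,2): clear
  edge (6,2)–(11,22): clear
  edge (11,22)–(2,18): clear
  edge (2,18)–(0,16): clear
  midpoint (33/2,8) outside
  → clear

BLOCKED by obstacle 1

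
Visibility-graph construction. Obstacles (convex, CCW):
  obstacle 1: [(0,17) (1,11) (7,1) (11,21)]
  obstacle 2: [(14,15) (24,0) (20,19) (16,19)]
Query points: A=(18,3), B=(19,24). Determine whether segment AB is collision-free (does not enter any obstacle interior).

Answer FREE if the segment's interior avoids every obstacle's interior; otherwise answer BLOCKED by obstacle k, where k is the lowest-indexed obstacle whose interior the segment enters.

BLOCKED by obstacle 2

Obstacle 1 [(0,17) (1,11) (7,1) (11,21)]:
  edge (0,17)–(1,11): clear
  edge (1,11)–(7,1): clear
  edge (7,1)–(11,21): clear
  edge (11,21)–(0,17): clear
  midpoint (37/2,27/2) outside
  → clear
Obstacle 2 [(14,15) (24,0) (20,19) (16,19)]:
  edge (14,15)–(24,0): crosses AB
  edge (24,0)–(20,19): clear
  edge (20,19)–(16,19): crosses AB
  edge (16,19)–(14,15): clear
  → BLOCKED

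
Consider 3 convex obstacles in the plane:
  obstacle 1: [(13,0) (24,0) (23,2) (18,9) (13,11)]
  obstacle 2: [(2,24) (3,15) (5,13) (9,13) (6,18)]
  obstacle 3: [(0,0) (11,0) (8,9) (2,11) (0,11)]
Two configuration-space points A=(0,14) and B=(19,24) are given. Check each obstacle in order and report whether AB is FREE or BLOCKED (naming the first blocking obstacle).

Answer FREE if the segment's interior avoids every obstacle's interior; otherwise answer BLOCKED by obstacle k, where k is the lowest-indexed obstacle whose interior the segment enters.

Obstacle 1 [(13,0) (24,0) (23,2) (18,9) (13,11)]:
  edge (13,0)–(24,0): clear
  edge (24,0)–(23,2): clear
  edge (23,2)–(18,9): clear
  edge (18,9)–(13,11): clear
  edge (13,11)–(13,0): clear
  midpoint (19/2,19) outside
  → clear
Obstacle 2 [(2,24) (3,15) (5,13) (9,13) (6,18)]:
  edge (2,24)–(3,15): crosses AB
  edge (3,15)–(5,13): clear
  edge (5,13)–(9,13): clear
  edge (9,13)–(6,18): crosses AB
  edge (6,18)–(2,24): clear
  → BLOCKED
Obstacle 3 [(0,0) (11,0) (8,9) (2,11) (0,11)]:
  edge (0,0)–(11,0): clear
  edge (11,0)–(8,9): clear
  edge (8,9)–(2,11): clear
  edge (2,11)–(0,11): clear
  edge (0,11)–(0,0): clear
  midpoint (19/2,19) outside
  → clear

BLOCKED by obstacle 2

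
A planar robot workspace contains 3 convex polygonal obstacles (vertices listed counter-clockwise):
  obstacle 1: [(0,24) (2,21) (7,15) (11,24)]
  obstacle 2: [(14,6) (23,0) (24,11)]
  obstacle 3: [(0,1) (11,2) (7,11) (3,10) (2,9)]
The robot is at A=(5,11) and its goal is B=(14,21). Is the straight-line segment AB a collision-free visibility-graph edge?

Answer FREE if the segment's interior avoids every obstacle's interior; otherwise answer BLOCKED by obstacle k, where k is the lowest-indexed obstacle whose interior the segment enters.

Obstacle 1 [(0,24) (2,21) (7,15) (11,24)]:
  edge (0,24)–(2,21): clear
  edge (2,21)–(7,15): clear
  edge (7,15)–(11,24): clear
  edge (11,24)–(0,24): clear
  midpoint (19/2,16) outside
  → clear
Obstacle 2 [(14,6) (23,0) (24,11)]:
  edge (14,6)–(23,0): clear
  edge (23,0)–(24,11): clear
  edge (24,11)–(14,6): clear
  midpoint (19/2,16) outside
  → clear
Obstacle 3 [(0,1) (11,2) (7,11) (3,10) (2,9)]:
  edge (0,1)–(11,2): clear
  edge (11,2)–(7,11): clear
  edge (7,11)–(3,10): clear
  edge (3,10)–(2,9): clear
  edge (2,9)–(0,1): clear
  midpoint (19/2,16) outside
  → clear

FREE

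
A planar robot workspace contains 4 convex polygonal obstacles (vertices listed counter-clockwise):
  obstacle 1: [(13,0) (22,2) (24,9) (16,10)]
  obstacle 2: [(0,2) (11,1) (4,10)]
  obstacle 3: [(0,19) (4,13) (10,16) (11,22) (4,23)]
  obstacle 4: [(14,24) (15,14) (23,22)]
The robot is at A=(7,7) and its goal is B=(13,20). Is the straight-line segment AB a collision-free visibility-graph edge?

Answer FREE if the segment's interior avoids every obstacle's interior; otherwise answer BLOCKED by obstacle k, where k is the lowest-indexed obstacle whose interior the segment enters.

FREE

Obstacle 1 [(13,0) (22,2) (24,9) (16,10)]:
  edge (13,0)–(22,2): clear
  edge (22,2)–(24,9): clear
  edge (24,9)–(16,10): clear
  edge (16,10)–(13,0): clear
  midpoint (10,27/2) outside
  → clear
Obstacle 2 [(0,2) (11,1) (4,10)]:
  edge (0,2)–(11,1): clear
  edge (11,1)–(4,10): clear
  edge (4,10)–(0,2): clear
  midpoint (10,27/2) outside
  → clear
Obstacle 3 [(0,19) (4,13) (10,16) (11,22) (4,23)]:
  edge (0,19)–(4,13): clear
  edge (4,13)–(10,16): clear
  edge (10,16)–(11,22): clear
  edge (11,22)–(4,23): clear
  edge (4,23)–(0,19): clear
  midpoint (10,27/2) outside
  → clear
Obstacle 4 [(14,24) (15,14) (23,22)]:
  edge (14,24)–(15,14): clear
  edge (15,14)–(23,22): clear
  edge (23,22)–(14,24): clear
  midpoint (10,27/2) outside
  → clear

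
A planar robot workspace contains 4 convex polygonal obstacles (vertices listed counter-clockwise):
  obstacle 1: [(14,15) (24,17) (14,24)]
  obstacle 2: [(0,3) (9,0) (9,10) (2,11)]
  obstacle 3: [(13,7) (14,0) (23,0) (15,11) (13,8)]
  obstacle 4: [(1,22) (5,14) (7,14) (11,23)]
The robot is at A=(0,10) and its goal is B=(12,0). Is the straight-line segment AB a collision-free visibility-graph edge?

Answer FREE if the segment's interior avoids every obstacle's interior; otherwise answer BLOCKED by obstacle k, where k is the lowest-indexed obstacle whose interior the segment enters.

BLOCKED by obstacle 2

Obstacle 1 [(14,15) (24,17) (14,24)]:
  edge (14,15)–(24,17): clear
  edge (24,17)–(14,24): clear
  edge (14,24)–(14,15): clear
  midpoint (6,5) outside
  → clear
Obstacle 2 [(0,3) (9,0) (9,10) (2,11)]:
  edge (0,3)–(9,0): clear
  edge (9,0)–(9,10): crosses AB
  edge (9,10)–(2,11): clear
  edge (2,11)–(0,3): crosses AB
  → BLOCKED
Obstacle 3 [(13,7) (14,0) (23,0) (15,11) (13,8)]:
  edge (13,7)–(14,0): clear
  edge (14,0)–(23,0): clear
  edge (23,0)–(15,11): clear
  edge (15,11)–(13,8): clear
  edge (13,8)–(13,7): clear
  midpoint (6,5) outside
  → clear
Obstacle 4 [(1,22) (5,14) (7,14) (11,23)]:
  edge (1,22)–(5,14): clear
  edge (5,14)–(7,14): clear
  edge (7,14)–(11,23): clear
  edge (11,23)–(1,22): clear
  midpoint (6,5) outside
  → clear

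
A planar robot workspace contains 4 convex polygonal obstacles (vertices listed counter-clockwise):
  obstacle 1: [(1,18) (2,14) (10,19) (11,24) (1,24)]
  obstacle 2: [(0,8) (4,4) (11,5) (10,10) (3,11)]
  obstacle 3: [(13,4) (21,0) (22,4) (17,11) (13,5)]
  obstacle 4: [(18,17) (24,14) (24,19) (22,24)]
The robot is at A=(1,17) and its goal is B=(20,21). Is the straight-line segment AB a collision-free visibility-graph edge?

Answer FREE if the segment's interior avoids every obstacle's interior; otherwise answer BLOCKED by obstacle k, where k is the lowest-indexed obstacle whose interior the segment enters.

BLOCKED by obstacle 1

Obstacle 1 [(1,18) (2,14) (10,19) (11,24) (1,24)]:
  edge (1,18)–(2,14): crosses AB
  edge (2,14)–(10,19): crosses AB
  edge (10,19)–(11,24): clear
  edge (11,24)–(1,24): clear
  edge (1,24)–(1,18): clear
  → BLOCKED
Obstacle 2 [(0,8) (4,4) (11,5) (10,10) (3,11)]:
  edge (0,8)–(4,4): clear
  edge (4,4)–(11,5): clear
  edge (11,5)–(10,10): clear
  edge (10,10)–(3,11): clear
  edge (3,11)–(0,8): clear
  midpoint (21/2,19) outside
  → clear
Obstacle 3 [(13,4) (21,0) (22,4) (17,11) (13,5)]:
  edge (13,4)–(21,0): clear
  edge (21,0)–(22,4): clear
  edge (22,4)–(17,11): clear
  edge (17,11)–(13,5): clear
  edge (13,5)–(13,4): clear
  midpoint (21/2,19) outside
  → clear
Obstacle 4 [(18,17) (24,14) (24,19) (22,24)]:
  edge (18,17)–(24,14): clear
  edge (24,14)–(24,19): clear
  edge (24,19)–(22,24): clear
  edge (22,24)–(18,17): clear
  midpoint (21/2,19) outside
  → clear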